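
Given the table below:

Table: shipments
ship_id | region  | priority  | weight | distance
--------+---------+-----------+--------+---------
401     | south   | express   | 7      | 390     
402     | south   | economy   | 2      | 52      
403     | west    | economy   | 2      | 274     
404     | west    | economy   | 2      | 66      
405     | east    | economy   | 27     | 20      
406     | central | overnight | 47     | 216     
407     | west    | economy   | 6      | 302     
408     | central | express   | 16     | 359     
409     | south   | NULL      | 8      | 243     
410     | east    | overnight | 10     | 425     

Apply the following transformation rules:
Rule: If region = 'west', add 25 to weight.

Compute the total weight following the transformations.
202

Step 1: Count records where region = 'west': 3
Step 2: Total bonus added: 3 × 25 = 75
Step 3: Original sum of weight: 127
Step 4: Final sum = 127 + 75 = 202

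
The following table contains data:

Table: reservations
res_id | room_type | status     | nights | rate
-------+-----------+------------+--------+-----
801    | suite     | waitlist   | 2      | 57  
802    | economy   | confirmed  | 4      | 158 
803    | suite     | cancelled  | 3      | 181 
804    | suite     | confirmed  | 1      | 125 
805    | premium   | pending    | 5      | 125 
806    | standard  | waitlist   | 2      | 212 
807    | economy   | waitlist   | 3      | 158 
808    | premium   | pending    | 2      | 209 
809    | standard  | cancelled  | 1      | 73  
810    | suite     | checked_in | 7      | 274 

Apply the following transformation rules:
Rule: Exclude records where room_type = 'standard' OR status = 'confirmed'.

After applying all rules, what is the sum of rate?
1004

Step 1: Find records where room_type = 'standard' OR status = 'confirmed'
Step 2: 4 records match, summing to 568
Step 3: Original sum: 1572
Step 4: Remaining sum = 1572 - 568 = 1004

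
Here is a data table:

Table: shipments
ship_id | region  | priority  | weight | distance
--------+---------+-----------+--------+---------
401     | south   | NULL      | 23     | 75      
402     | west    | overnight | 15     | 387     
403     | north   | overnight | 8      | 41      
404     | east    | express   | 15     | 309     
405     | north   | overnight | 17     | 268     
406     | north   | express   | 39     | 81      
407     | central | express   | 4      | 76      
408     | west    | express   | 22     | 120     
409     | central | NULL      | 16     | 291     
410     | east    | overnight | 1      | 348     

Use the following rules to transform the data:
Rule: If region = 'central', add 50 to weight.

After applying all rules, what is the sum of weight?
260

Step 1: Count records where region = 'central': 2
Step 2: Total bonus added: 2 × 50 = 100
Step 3: Original sum of weight: 160
Step 4: Final sum = 160 + 100 = 260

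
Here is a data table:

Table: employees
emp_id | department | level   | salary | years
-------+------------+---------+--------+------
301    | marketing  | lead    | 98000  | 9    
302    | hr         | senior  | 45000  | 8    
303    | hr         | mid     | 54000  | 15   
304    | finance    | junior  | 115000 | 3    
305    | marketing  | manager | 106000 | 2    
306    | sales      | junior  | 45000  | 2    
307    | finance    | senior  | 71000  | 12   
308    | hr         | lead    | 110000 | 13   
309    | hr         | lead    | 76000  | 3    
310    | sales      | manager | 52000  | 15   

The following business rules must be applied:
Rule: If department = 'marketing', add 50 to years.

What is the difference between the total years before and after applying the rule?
100

Step 1: Original sum of years = 82
Step 2: 2 records have department = 'marketing'
Step 3: Each affected record changes by 50
Step 4: Total change = 2 × 50 = 100
Step 5: New sum = 82 + 100 = 182
Step 6: Difference = |182 - 82| = 100
        (Sum increased by 100)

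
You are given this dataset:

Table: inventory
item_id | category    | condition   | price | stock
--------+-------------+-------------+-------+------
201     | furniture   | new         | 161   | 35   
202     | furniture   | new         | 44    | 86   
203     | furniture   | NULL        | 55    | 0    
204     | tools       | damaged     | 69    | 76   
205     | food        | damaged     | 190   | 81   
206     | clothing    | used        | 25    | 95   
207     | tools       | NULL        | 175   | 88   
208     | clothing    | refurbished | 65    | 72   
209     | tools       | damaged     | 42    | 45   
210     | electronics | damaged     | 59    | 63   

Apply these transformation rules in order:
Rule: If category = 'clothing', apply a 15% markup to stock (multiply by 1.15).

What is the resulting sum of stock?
666.05

Step 1: Records with category = 'clothing' have total stock = 167
Step 2: Apply multiplier: 167 × 1.15 = 192.05
Step 3: Other records total: 474
Step 4: Final sum = 192.05 + 474 = 666.05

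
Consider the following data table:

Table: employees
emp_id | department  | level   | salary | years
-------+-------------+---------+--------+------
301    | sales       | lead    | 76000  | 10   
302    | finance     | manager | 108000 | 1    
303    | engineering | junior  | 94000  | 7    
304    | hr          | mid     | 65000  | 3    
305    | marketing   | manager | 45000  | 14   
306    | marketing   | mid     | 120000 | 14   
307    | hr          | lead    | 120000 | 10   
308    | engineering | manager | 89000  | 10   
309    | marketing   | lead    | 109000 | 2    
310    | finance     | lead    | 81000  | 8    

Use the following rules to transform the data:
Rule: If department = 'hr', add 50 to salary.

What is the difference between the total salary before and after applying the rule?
100

Step 1: Original sum of salary = 907000
Step 2: 2 records have department = 'hr'
Step 3: Each affected record changes by 50
Step 4: Total change = 2 × 50 = 100
Step 5: New sum = 907000 + 100 = 907100
Step 6: Difference = |907100 - 907000| = 100
        (Sum increased by 100)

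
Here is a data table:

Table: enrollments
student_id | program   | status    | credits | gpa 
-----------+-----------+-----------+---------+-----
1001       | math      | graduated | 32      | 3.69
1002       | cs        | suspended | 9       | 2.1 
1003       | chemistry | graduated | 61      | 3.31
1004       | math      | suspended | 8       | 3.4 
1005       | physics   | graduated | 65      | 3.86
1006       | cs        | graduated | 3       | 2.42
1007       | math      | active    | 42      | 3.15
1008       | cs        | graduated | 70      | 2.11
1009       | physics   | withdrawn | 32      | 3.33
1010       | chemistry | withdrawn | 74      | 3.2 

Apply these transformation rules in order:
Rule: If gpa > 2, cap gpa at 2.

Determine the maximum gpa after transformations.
2

Step 1: Original maximum gpa = 3.86
Step 2: Apply cap at 2
Step 3: 10 records had gpa > 2 and were capped
Step 4: Maximum after transformation = 2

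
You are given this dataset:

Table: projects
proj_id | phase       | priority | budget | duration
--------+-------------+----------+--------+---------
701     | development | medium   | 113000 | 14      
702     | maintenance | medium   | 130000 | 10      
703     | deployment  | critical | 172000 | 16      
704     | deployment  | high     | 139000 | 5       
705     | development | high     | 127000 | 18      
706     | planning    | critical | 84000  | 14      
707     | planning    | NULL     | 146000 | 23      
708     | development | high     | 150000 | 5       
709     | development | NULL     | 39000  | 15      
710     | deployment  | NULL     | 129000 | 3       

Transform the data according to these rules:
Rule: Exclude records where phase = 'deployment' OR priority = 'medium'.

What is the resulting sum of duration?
75

Step 1: Find records where phase = 'deployment' OR priority = 'medium'
Step 2: 5 records match, summing to 48
Step 3: Original sum: 123
Step 4: Remaining sum = 123 - 48 = 75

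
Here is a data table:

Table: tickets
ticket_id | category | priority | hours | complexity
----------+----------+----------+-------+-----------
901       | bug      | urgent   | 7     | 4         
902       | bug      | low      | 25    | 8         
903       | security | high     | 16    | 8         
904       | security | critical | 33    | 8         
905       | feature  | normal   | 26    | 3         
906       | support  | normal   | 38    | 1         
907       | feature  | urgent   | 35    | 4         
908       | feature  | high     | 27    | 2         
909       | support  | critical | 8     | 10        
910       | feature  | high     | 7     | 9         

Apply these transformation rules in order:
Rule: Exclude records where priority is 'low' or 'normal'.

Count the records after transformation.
7

Step 1: Count records to exclude
  - 1 (low) + 2 (normal) = 3 records
Step 2: Total records: 10
Step 3: Remaining = 10 - 3 = 7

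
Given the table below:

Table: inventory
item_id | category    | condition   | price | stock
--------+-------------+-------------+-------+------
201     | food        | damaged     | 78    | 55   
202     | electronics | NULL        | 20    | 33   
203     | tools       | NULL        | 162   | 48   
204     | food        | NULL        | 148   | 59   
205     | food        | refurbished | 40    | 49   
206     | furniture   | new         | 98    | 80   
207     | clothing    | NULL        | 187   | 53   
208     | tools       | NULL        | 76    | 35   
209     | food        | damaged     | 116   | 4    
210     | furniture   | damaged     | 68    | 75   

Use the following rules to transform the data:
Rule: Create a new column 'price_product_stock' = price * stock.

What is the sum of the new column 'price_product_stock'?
49393

Step 1: For each record, compute price * stock
Example calculations:
  78 * 55 = 4290
  20 * 33 = 660
  162 * 48 = 7776
  ...
Step 2: Sum all derived values
Step 3: Total = 49393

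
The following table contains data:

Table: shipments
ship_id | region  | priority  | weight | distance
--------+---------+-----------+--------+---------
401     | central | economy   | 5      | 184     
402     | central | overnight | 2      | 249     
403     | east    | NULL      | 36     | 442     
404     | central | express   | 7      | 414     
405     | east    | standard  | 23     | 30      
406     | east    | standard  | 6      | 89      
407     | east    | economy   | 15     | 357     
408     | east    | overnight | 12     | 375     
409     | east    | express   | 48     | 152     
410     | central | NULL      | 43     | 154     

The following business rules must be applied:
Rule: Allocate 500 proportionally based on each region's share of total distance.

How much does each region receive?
central: 204.62, east: 295.38

Step 1: Calculate total distance = 2446
Step 2: Calculate each region's proportion:
  central: 1001/2446 = 40.92% → 204.62
  east: 1445/2446 = 59.08% → 295.38
Step 3: Verify: sum of allocations ≈ 500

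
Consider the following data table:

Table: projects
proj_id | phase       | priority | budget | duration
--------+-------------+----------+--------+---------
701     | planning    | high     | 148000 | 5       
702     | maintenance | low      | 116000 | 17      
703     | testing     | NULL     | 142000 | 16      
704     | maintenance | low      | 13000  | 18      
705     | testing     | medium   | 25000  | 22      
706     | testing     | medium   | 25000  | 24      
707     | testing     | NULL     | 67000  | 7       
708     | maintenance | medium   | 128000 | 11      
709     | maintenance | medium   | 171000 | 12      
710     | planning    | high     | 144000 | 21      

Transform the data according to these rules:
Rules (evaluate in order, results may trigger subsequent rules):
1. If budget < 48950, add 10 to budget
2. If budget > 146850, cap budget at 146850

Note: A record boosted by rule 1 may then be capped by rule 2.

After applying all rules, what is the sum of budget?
953730

Step 1: Apply rule 1 to records with budget < 48950
  - 3 records get bonus of 10
  - Of these, 0 records then exceed 146850 and get capped
Step 2: Apply rule 2 to records with budget > 146850
  - 2 records (original) are capped
Step 3: Calculate final sum = 953730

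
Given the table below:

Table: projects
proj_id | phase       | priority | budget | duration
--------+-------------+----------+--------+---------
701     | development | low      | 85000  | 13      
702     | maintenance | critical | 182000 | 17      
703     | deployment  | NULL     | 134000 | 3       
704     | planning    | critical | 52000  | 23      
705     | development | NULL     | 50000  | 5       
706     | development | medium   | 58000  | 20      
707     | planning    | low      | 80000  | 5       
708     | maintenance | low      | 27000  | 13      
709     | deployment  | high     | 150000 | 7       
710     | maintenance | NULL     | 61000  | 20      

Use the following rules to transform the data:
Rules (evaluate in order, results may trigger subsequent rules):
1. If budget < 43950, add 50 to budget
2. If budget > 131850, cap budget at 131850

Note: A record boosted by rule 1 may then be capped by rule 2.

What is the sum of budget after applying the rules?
808600

Step 1: Apply rule 1 to records with budget < 43950
  - 1 records get bonus of 50
  - Of these, 0 records then exceed 131850 and get capped
Step 2: Apply rule 2 to records with budget > 131850
  - 3 records (original) are capped
Step 3: Calculate final sum = 808600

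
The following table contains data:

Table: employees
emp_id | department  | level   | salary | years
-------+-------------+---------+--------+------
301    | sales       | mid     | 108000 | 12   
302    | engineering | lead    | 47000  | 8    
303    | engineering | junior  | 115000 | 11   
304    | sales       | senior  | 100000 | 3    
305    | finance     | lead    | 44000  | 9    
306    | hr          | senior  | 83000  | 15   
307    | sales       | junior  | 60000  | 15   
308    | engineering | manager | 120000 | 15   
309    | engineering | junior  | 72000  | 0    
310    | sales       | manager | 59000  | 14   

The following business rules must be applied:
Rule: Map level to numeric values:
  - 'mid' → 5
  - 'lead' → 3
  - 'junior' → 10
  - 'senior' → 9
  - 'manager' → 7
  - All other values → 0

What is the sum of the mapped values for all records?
73

Step 1: Apply mapping to each record
Step 2: Count by status:
  'mid': 1 records × 5 = 5
  'lead': 2 records × 3 = 6
  'junior': 3 records × 10 = 30
  'senior': 2 records × 9 = 18
  'manager': 2 records × 7 = 14
Step 3: Sum all mapped values = 73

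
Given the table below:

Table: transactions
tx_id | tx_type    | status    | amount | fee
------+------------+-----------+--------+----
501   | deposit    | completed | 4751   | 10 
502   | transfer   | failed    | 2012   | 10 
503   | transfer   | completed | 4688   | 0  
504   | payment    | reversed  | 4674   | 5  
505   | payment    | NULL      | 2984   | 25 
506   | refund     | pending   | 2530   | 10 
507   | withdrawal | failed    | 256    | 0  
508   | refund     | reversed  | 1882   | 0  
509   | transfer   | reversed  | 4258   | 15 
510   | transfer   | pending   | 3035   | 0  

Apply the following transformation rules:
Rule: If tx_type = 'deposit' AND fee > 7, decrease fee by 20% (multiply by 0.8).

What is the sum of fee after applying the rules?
73.0

Step 1: Find records where tx_type = 'deposit' AND fee > 7
Step 2: 1 records match, summing to 10
Step 3: After multiplier: 10 × 0.8 = 8.0
Step 4: Unaffected records sum: 65
Step 5: Final sum = 8.0 + 65 = 73.0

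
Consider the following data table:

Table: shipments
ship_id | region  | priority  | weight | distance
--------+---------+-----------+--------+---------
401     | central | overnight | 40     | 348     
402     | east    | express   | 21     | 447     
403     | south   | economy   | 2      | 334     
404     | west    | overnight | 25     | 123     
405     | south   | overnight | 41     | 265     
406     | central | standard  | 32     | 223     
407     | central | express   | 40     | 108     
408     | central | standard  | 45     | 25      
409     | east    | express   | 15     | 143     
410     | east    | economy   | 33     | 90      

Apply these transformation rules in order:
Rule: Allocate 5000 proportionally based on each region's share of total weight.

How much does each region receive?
central: 2670.07, east: 1173.47, south: 731.29, west: 425.17

Step 1: Calculate total weight = 294
Step 2: Calculate each region's proportion:
  central: 157/294 = 53.40% → 2670.07
  east: 69/294 = 23.47% → 1173.47
  south: 43/294 = 14.63% → 731.29
  west: 25/294 = 8.50% → 425.17
Step 3: Verify: sum of allocations ≈ 5000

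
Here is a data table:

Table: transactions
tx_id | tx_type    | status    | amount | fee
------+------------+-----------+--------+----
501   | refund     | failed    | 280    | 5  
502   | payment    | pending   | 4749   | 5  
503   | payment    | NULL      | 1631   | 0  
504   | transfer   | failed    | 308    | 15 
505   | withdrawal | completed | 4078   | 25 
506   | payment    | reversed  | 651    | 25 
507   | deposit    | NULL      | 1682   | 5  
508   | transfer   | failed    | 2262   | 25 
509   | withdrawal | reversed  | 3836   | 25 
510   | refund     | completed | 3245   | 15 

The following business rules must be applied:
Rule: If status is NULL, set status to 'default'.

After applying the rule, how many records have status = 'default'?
2

Step 1: Count records where status IS NULL
Step 2: Found 2 records with NULL status
Step 3: These records will have status set to 'default'
Step 4: Records already having status = 'default': 0
Step 5: Answer: 2 + 0 = 2 records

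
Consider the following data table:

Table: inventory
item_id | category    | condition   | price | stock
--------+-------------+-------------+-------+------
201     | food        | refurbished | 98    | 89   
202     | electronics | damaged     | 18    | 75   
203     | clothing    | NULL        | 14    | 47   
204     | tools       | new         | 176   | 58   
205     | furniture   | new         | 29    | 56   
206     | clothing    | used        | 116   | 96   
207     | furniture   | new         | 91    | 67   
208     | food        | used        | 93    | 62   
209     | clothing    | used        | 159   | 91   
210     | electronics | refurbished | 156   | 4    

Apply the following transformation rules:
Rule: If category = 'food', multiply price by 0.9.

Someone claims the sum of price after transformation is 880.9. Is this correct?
No, the correct result is 930.9.

Step 1: Calculate the correct sum after transformation
Step 2: Apply multiplier 0.9 to records where category = 'food'
Step 3: Correct result = 930.9
Step 4: Claimed result = 880.9
Step 5: 930.9 ≠ 880.9
Conclusion: The claimed result is incorrect. The correct answer is 930.9.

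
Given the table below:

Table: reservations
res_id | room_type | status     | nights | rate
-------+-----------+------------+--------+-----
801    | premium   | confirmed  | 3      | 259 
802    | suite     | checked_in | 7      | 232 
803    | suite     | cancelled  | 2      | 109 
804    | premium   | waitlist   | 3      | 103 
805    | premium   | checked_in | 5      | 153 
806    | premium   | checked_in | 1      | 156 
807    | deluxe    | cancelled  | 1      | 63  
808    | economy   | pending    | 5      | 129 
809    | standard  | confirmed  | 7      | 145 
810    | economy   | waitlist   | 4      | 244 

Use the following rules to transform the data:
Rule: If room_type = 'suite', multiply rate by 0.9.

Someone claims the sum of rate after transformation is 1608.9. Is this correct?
No, the correct result is 1558.9.

Step 1: Calculate the correct sum after transformation
Step 2: Apply multiplier 0.9 to records where room_type = 'suite'
Step 3: Correct result = 1558.9
Step 4: Claimed result = 1608.9
Step 5: 1558.9 ≠ 1608.9
Conclusion: The claimed result is incorrect. The correct answer is 1558.9.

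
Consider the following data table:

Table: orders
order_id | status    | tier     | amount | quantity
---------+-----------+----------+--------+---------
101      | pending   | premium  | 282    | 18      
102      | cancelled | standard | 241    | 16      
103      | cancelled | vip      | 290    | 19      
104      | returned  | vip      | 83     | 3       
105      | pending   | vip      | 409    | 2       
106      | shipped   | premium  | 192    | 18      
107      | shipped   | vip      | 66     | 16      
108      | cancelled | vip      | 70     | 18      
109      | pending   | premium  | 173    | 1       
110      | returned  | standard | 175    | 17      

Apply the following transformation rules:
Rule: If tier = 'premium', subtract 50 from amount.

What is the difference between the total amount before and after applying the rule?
150

Step 1: Original sum of amount = 1981
Step 2: 3 records have tier = 'premium'
Step 3: Each affected record changes by -50
Step 4: Total change = 3 × -50 = -150
Step 5: New sum = 1981 + -150 = 1831
Step 6: Difference = |1831 - 1981| = 150
        (Sum decreased by 150)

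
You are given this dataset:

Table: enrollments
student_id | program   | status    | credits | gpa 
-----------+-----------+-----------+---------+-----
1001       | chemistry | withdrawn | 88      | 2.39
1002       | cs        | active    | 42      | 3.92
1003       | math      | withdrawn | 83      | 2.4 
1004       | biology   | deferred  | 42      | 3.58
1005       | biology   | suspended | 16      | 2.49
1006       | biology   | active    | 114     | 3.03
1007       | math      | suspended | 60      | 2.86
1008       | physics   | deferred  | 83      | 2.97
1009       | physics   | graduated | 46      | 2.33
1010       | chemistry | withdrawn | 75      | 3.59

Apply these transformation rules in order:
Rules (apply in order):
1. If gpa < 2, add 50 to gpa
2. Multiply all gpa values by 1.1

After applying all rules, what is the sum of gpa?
32.52

Step 1: Apply Rule 1 - Add 50 to records with gpa < 2
  - 0 records affected: 0 + (0 × 50) = 0
  - Unaffected records: 29.56
  - Sum after Rule 1: 29.56
Step 2: Apply Rule 2 - Multiply all by 1.1
  - 29.56 × 1.1 = 32.52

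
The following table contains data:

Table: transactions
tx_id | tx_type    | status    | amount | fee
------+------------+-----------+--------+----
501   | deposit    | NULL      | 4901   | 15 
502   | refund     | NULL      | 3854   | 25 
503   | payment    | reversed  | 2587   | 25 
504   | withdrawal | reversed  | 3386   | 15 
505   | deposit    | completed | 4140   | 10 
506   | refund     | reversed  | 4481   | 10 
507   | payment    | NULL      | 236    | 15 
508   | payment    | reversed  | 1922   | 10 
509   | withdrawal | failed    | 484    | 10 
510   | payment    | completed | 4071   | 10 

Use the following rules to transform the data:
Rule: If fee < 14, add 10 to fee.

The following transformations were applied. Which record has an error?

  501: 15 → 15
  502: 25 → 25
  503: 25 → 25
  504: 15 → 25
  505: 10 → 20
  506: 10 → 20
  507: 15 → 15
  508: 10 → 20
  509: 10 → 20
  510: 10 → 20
Record 504 has an error. The correct transformed value should be 15, not 25.

Step 1: Check each record against the rule
Step 2: Record 504 has fee = 15
Step 3: Since 15 >= 14, the bonus should not have been applied
Step 4: Correct value = 15, but claimed value = 25
Conclusion: Record 504 has the error.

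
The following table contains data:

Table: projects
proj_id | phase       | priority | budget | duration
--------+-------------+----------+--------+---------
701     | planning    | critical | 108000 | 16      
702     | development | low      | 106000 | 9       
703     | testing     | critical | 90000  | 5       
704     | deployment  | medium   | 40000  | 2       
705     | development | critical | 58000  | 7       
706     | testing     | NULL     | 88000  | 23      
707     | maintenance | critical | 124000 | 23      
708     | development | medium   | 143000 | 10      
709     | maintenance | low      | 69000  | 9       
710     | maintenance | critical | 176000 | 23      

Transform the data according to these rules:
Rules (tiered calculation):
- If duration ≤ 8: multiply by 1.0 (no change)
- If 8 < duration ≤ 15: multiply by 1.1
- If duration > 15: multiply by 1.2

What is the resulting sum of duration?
146.8

Step 1: Tier 1 (duration ≤ 8): 3 records, sum = 14 × 1.0 = 14.0
Step 2: Tier 2 (8 < duration ≤ 15): 3 records, sum = 28 × 1.1 = 30.8
Step 3: Tier 3 (duration > 15): 4 records, sum = 85 × 1.2 = 102.0
Step 4: Final sum = 14.0 + 30.8 + 102.0 = 146.8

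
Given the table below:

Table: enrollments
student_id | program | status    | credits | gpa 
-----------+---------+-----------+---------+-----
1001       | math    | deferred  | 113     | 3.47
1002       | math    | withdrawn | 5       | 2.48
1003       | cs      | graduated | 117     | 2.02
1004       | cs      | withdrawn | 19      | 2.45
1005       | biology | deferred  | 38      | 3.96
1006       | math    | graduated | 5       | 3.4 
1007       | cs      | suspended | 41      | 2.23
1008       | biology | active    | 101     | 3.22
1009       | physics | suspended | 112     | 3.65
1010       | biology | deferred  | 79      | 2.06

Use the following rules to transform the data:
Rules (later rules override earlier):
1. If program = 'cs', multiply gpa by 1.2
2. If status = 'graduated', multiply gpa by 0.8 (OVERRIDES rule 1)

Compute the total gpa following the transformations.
28.79

Step 1: Rule 2 takes priority for records with status = 'graduated'
  - 2 records: 5.42 × 0.8 = 4.34
Step 2: Rule 1 applies to remaining records with program = 'cs'
  - 2 records: 4.68 × 1.2 = 5.62
Step 3: Other records unchanged: 18.84
Step 4: Final sum = 4.34 + 5.62 + 18.84 = 28.79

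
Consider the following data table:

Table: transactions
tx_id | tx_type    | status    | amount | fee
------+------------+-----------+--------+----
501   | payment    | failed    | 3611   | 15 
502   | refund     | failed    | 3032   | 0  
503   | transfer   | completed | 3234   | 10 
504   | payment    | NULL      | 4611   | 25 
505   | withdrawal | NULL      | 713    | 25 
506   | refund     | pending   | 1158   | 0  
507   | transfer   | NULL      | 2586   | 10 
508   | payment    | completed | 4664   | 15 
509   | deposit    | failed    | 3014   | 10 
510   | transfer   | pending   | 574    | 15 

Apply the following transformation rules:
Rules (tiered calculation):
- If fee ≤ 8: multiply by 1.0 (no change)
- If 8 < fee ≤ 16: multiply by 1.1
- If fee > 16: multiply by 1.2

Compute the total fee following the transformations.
142.5

Step 1: Tier 1 (fee ≤ 8): 2 records, sum = 0 × 1.0 = 0.0
Step 2: Tier 2 (8 < fee ≤ 16): 6 records, sum = 75 × 1.1 = 82.5
Step 3: Tier 3 (fee > 16): 2 records, sum = 50 × 1.2 = 60.0
Step 4: Final sum = 0.0 + 82.5 + 60.0 = 142.5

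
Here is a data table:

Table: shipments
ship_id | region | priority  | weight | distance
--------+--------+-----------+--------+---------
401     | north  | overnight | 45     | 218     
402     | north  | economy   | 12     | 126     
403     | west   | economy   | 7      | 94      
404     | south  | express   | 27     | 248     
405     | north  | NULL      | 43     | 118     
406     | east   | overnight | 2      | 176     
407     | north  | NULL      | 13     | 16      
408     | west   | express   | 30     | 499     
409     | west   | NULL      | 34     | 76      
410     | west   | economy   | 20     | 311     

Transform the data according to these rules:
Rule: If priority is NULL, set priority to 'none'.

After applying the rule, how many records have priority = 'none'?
3

Step 1: Count records where priority IS NULL
Step 2: Found 3 records with NULL priority
Step 3: These records will have priority set to 'none'
Step 4: Records already having priority = 'none': 0
Step 5: Answer: 3 + 0 = 3 records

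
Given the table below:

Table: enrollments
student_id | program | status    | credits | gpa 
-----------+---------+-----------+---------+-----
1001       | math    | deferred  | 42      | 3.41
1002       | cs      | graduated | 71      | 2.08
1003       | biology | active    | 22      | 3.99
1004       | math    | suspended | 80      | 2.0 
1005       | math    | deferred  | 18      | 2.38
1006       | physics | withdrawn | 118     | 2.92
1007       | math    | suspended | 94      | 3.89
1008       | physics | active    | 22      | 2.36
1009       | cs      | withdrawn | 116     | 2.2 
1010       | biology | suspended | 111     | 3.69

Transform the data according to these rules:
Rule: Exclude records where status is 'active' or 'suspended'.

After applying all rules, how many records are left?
5

Step 1: Count records to exclude
  - 2 (active) + 3 (suspended) = 5 records
Step 2: Total records: 10
Step 3: Remaining = 10 - 5 = 5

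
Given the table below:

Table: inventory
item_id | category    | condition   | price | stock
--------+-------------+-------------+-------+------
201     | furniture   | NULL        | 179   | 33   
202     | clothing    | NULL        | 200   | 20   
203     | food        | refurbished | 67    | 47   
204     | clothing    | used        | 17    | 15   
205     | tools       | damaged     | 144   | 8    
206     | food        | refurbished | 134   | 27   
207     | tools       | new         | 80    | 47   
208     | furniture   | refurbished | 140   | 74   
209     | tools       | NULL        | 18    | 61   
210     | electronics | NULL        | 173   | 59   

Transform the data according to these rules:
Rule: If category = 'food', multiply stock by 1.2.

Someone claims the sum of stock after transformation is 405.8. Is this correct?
Yes, the result is correct.

Step 1: Calculate the correct sum after transformation
Step 2: Apply multiplier 1.2 to records where category = 'food'
Step 3: Correct result = 405.8
Step 4: Claimed result = 405.8
Step 5: 405.8 = 405.8 ✓
Conclusion: The claimed result is correct.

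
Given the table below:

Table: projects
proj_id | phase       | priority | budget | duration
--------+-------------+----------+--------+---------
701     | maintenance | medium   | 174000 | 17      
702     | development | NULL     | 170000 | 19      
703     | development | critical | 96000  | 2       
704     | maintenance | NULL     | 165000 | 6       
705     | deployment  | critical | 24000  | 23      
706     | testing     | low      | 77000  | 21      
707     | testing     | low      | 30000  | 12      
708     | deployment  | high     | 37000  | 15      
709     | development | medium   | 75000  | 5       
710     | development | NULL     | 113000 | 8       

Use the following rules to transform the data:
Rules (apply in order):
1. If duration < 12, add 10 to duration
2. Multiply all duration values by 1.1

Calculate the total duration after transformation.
184.8

Step 1: Apply Rule 1 - Add 10 to records with duration < 12
  - 4 records affected: 21 + (4 × 10) = 61
  - Unaffected records: 107
  - Sum after Rule 1: 168
Step 2: Apply Rule 2 - Multiply all by 1.1
  - 168 × 1.1 = 184.8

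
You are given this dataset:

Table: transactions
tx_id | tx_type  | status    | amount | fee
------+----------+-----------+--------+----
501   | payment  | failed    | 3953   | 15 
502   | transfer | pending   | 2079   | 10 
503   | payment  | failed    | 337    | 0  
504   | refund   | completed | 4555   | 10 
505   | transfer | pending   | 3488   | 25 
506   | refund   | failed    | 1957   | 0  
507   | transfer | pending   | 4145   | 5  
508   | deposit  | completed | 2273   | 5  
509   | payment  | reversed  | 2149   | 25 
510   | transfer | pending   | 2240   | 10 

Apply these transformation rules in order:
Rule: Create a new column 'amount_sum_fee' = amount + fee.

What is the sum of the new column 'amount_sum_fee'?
27281

Step 1: For each record, compute amount + fee
Example calculations:
  3953 + 15 = 3968
  2079 + 10 = 2089
  337 + 0 = 337
  ...
Step 2: Sum all derived values
Step 3: Total = 27281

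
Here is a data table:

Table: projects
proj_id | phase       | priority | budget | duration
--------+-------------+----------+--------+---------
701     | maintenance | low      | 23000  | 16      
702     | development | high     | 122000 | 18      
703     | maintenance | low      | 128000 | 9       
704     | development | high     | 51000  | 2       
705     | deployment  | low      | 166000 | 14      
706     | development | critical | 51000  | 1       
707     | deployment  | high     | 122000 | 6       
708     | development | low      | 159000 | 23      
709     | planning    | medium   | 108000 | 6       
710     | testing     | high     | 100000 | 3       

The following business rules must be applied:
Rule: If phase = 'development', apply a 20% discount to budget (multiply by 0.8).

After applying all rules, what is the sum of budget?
953400.0

Step 1: Records with phase = 'development' have total budget = 383000
Step 2: Apply multiplier: 383000 × 0.8 = 306400.0
Step 3: Other records total: 647000
Step 4: Final sum = 306400.0 + 647000 = 953400.0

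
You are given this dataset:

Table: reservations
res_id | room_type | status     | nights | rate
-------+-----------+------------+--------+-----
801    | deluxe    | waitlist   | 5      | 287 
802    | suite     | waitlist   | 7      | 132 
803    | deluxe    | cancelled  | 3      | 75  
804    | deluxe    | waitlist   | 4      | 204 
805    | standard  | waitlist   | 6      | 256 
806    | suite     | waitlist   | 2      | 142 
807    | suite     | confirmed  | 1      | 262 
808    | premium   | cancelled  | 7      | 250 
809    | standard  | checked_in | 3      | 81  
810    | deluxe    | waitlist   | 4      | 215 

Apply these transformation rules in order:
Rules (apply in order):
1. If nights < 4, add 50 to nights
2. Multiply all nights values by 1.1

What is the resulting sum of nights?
266.2

Step 1: Apply Rule 1 - Add 50 to records with nights < 4
  - 4 records affected: 9 + (4 × 50) = 209
  - Unaffected records: 33
  - Sum after Rule 1: 242
Step 2: Apply Rule 2 - Multiply all by 1.1
  - 242 × 1.1 = 266.2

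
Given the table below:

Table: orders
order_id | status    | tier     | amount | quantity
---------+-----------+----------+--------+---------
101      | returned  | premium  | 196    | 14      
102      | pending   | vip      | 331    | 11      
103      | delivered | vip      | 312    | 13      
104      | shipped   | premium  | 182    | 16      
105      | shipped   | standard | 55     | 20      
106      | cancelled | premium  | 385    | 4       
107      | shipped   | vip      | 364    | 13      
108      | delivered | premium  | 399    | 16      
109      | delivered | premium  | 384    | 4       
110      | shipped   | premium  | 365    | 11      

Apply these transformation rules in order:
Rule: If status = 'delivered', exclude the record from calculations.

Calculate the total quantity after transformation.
89

Step 1: Identify records where status = 'delivered'
Step 2: The excluded records sum to 33
Step 3: Original total quantity = 122
Step 4: Remaining total = 122 - 33 = 89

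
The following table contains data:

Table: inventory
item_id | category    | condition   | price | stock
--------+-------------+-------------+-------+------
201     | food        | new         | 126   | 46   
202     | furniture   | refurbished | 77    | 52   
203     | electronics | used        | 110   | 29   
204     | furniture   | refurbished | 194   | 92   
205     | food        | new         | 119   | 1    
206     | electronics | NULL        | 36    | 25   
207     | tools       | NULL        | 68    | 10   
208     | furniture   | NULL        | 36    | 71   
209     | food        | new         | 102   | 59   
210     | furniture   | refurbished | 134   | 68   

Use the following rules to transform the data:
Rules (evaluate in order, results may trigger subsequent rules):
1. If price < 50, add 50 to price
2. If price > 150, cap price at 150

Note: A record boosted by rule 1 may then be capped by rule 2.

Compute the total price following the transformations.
1058

Step 1: Apply rule 1 to records with price < 50
  - 2 records get bonus of 50
  - Of these, 0 records then exceed 150 and get capped
Step 2: Apply rule 2 to records with price > 150
  - 1 records (original) are capped
Step 3: Calculate final sum = 1058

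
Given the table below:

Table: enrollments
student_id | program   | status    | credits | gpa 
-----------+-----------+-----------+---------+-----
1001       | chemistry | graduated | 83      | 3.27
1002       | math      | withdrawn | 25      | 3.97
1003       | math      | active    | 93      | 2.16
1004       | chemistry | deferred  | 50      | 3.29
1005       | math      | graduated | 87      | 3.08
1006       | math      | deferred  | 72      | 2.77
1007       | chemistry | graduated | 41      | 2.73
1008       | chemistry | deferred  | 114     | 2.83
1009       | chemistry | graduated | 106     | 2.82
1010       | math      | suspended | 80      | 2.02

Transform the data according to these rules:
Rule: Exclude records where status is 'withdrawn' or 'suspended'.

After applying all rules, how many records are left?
8

Step 1: Count records to exclude
  - 1 (withdrawn) + 1 (suspended) = 2 records
Step 2: Total records: 10
Step 3: Remaining = 10 - 2 = 8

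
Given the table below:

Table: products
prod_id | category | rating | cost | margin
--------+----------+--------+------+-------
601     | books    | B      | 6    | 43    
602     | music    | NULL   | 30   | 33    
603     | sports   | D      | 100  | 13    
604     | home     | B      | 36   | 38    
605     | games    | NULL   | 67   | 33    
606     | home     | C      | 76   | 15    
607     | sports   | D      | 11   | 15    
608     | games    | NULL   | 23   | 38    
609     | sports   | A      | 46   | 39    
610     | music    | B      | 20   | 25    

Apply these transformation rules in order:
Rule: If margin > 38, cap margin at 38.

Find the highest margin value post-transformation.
38

Step 1: Original maximum margin = 43
Step 2: Apply cap at 38
Step 3: 2 records had margin > 38 and were capped
Step 4: Maximum after transformation = 38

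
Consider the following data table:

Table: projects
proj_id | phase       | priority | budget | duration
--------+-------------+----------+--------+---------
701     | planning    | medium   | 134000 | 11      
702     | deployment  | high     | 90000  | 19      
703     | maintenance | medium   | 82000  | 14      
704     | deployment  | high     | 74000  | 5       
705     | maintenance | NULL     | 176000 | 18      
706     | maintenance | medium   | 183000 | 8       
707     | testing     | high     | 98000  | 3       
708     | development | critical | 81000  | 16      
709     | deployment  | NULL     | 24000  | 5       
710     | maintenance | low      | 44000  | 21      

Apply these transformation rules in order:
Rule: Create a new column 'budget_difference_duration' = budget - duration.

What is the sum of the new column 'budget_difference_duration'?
985880

Step 1: For each record, compute budget - duration
Example calculations:
  134000 - 11 = 133989
  90000 - 19 = 89981
  82000 - 14 = 81986
  ...
Step 2: Sum all derived values
Step 3: Total = 985880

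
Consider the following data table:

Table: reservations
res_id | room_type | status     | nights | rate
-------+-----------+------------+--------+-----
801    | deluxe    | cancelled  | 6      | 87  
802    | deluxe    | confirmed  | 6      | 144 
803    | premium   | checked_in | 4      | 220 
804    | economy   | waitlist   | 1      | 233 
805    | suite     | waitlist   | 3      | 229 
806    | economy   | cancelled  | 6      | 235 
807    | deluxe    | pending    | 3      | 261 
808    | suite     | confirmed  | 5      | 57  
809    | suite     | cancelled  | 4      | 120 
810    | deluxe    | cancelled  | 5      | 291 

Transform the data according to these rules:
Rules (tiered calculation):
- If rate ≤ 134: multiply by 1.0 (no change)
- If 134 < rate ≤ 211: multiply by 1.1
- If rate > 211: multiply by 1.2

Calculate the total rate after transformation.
2185.2

Step 1: Tier 1 (rate ≤ 134): 3 records, sum = 264 × 1.0 = 264.0
Step 2: Tier 2 (134 < rate ≤ 211): 1 records, sum = 144 × 1.1 = 158.4
Step 3: Tier 3 (rate > 211): 6 records, sum = 1469 × 1.2 = 1762.8
Step 4: Final sum = 264.0 + 158.4 + 1762.8 = 2185.2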